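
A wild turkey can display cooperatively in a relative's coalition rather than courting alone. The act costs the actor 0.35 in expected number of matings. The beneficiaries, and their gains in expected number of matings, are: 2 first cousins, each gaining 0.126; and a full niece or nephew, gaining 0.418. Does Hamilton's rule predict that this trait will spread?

Hamilton's rule: the trait is favored when the sum of r·B over every recipient exceeds the actor's cost C.
r to a first cousin = 0.125 (first cousins share one grandparent pair — two paths of length 4: r = 2·(1/2)^4 = 1/8).
r to a full niece or nephew = 1/4 (full aunt/uncle↔niece/nephew: two paths of length 3 through the shared grandparent pair: r = 2·(1/2)^3 = 1/4).
Summing one r·B term per recipient: 2·0.125·0.126 + 1·0.25·0.418 = 0.136.
0.136 < 0.35: the indirect benefit is less than the cost.

No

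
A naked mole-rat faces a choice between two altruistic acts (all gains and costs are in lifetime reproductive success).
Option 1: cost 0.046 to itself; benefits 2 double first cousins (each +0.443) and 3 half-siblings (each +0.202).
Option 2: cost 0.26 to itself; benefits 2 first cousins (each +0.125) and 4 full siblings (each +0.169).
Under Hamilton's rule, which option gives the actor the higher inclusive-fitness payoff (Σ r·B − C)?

Option 1: r to a double first cousin = 0.25.
Option 1: r to a half-sibling = 0.25.
Option 1: Σ r·B − C = (2·0.25·0.443 + 3·0.25·0.202) − 0.046 = 0.327.
Option 2: r to a first cousin = 0.125.
Option 2: r to a full sibling = 0.5.
Option 2: Σ r·B − C = (2·0.125·0.125 + 4·0.5·0.169) − 0.26 = 0.10925.
Option 1 has the higher net inclusive-fitness payoff.

Option 1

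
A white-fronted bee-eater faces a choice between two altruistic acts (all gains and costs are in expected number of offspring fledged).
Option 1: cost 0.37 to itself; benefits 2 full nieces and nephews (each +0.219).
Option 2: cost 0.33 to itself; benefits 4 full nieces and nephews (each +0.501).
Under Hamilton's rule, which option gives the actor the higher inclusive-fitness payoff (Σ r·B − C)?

Option 1: r to a full niece or nephew = 0.25.
Option 1: Σ r·B − C = (2·0.25·0.219) − 0.37 = -0.2605.
Option 2: r to a full niece or nephew = 0.25.
Option 2: Σ r·B − C = (4·0.25·0.501) − 0.33 = 0.171.
Option 2 has the higher net inclusive-fitness payoff.

Option 2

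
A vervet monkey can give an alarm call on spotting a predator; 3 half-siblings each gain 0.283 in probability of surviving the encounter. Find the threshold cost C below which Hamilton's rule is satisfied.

0.21225

r to a half-sibling = 1/4 (half-sibs share one parent — one path of length 2: r = (1/2)^2 = 1/4).
Hamilton's rule: n·r·B > C, so the trait is favored while C < n·r·B = 3·0.25·0.283 = 0.21225.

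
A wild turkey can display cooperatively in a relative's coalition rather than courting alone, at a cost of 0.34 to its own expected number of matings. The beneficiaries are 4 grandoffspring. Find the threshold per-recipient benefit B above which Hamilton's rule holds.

r to a grandoffspring = 0.25 (two parent–offspring links: r = (1/2)^2 = 1/4).
Hamilton's rule with n recipients of equal r: n·r·B > C, so B > C/(n·r) = 0.34/(4·0.25) = 0.34.

0.34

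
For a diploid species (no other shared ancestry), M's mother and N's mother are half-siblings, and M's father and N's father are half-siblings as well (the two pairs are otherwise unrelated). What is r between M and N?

Relatedness sums over independent paths through distinct common ancestors.
M and N are related in two ways: half first cousins through their mothers (r = 1/16) and half first cousins through their fathers (r = 1/16).
r = 1/16 + 1/16 = 1/8 = 0.125.

0.125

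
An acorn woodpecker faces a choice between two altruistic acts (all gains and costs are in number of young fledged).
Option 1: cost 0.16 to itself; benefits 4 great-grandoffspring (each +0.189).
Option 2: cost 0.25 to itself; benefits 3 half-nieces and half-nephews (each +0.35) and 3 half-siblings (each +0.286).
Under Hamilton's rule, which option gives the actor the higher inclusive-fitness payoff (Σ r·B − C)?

Option 2

Option 1: r to a great-grandoffspring = 0.125.
Option 1: Σ r·B − C = (4·0.125·0.189) − 0.16 = -0.0655.
Option 2: r to a half-niece or half-nephew = 0.125.
Option 2: r to a half-sibling = 0.25.
Option 2: Σ r·B − C = (3·0.125·0.35 + 3·0.25·0.286) − 0.25 = 0.09575.
Option 2 has the higher net inclusive-fitness payoff.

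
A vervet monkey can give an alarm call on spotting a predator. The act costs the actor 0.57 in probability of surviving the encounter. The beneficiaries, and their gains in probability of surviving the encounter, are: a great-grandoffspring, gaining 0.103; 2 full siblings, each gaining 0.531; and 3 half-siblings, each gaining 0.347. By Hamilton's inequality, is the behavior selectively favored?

Yes

Hamilton's rule: the trait is favored when the sum of r·B over every recipient exceeds the actor's cost C.
r to a great-grandoffspring = 0.125 (three parent–offspring links: r = (1/2)^3 = 1/8).
r to a full sibling = 1/2 (full sibs share both parents — two paths of length 2: r = 2·(1/2)^2 = 1/2).
r to a half-sibling = 0.25 (half-sibs share one parent — one path of length 2: r = (1/2)^2 = 1/4).
Summing one r·B term per recipient: 1·0.125·0.103 + 2·0.5·0.531 + 3·0.25·0.347 = 0.804125.
0.804125 > 0.57: the indirect benefit exceeds the cost.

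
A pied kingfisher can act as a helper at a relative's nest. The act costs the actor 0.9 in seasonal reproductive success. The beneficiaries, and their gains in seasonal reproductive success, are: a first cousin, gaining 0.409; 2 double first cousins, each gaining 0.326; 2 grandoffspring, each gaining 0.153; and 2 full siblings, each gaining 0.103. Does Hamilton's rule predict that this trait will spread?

Hamilton's rule: the trait is favored when the sum of r·B over every recipient exceeds the actor's cost C.
r to a first cousin = 1/8 (first cousins share one grandparent pair — two paths of length 4: r = 2·(1/2)^4 = 1/8).
r to a double first cousin = 1/4 (double first cousins share both grandparent pairs — four paths of length 4: r = 4·(1/2)^4 = 1/4).
r to a grandoffspring = 1/4 (two parent–offspring links: r = (1/2)^2 = 1/4).
r to a full sibling = 0.5 (full sibs share both parents — two paths of length 2: r = 2·(1/2)^2 = 1/2).
Summing one r·B term per recipient: 1·0.125·0.409 + 2·0.25·0.326 + 2·0.25·0.153 + 2·0.5·0.103 = 0.393625.
0.393625 < 0.9: the indirect benefit is less than the cost.

No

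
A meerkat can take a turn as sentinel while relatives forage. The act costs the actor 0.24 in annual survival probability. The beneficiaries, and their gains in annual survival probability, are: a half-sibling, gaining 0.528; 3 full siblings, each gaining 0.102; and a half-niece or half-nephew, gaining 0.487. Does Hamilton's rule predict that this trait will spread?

Hamilton's rule: the trait is favored when the sum of r·B over every recipient exceeds the actor's cost C.
r to a half-sibling = 0.25 (half-sibs share one parent — one path of length 2: r = (1/2)^2 = 1/4).
r to a full sibling = 1/2 (full sibs share both parents — two paths of length 2: r = 2·(1/2)^2 = 1/2).
r to a half-niece or half-nephew = 1/8 (half-aunt/uncle↔niece/nephew: one path of length 3: r = (1/2)^3 = 1/8).
Summing one r·B term per recipient: 1·0.25·0.528 + 3·0.5·0.102 + 1·0.125·0.487 = 0.345875.
0.345875 > 0.24: the indirect benefit exceeds the cost.

Yes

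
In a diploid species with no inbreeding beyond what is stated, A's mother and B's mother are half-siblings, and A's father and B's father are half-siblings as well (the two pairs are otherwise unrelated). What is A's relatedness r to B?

0.125

Independent pedigree routes through distinct common ancestors add.
A and B are related in two ways: half first cousins through their mothers (r = 1/16) and half first cousins through their fathers (r = 1/16).
r = 1/16 + 1/16 = 0.125.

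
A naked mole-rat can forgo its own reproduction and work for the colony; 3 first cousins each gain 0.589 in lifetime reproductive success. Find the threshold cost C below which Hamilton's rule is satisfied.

0.220875

r to a first cousin = 1/8 (first cousins share one grandparent pair — two paths of length 4: r = 2·(1/2)^4 = 1/8).
Hamilton's rule: n·r·B > C, so the trait is favored while C < n·r·B = 3·0.125·0.589 = 0.220875.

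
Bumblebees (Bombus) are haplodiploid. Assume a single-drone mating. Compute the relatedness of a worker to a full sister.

Haplodiploid full sisters inherit their father's entire haploid genome identically (contributing 1/2) and on average half of their mother's contribution (1/2 · 1/2 = 1/4); r = 1/2 + 1/4 = 3/4.

0.75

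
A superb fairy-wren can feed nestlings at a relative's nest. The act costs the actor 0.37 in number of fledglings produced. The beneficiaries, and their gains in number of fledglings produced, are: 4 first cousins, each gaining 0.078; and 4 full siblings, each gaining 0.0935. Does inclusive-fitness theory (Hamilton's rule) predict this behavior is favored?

No

Hamilton's rule: the trait is favored when the sum of r·B over every recipient exceeds the actor's cost C.
r to a first cousin = 0.125 (first cousins share one grandparent pair — two paths of length 4: r = 2·(1/2)^4 = 1/8).
r to a full sibling = 1/2 (full sibs share both parents — two paths of length 2: r = 2·(1/2)^2 = 1/2).
Summing one r·B term per recipient: 4·0.125·0.078 + 4·0.5·0.0935 = 0.226.
0.226 < 0.37: the indirect benefit is less than the cost.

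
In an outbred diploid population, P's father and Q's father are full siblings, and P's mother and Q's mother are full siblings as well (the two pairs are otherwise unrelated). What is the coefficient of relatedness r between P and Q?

0.25

Independent pedigree routes through distinct common ancestors add.
P and Q are related in two ways: first cousins through their fathers (r = 1/8) and first cousins through their mothers (r = 1/8) — i.e. double first cousins.
r = 1/8 + 1/8 = 0.25.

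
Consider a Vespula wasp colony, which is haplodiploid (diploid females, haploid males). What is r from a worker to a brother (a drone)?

0.25

Her haploid brother carries none of their father's genes and a random half of their mother's genome; that half matches the maternal half of her own genome with probability 1/2: r = 1/2 · 1/2 = 1/4.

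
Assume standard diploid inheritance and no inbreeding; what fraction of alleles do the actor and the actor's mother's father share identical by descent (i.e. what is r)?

Each parent–offspring link contributes a factor of 1/2, and independent paths through distinct common ancestors add.
Two parent–offspring links: r = (1/2)^2 = 1/4.

0.25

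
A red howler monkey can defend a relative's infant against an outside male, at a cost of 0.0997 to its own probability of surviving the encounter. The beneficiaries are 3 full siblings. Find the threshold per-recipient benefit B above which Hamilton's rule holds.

r to a full sibling = 1/2 (full sibs share both parents — two paths of length 2: r = 2·(1/2)^2 = 1/2).
Hamilton's rule with n recipients of equal r: n·r·B > C, so B > C/(n·r) = 0.0997/(3·0.5) = 0.0665.

0.0665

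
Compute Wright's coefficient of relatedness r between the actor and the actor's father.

Each parent–offspring link contributes a factor of 1/2, and independent paths through distinct common ancestors add.
One parent–offspring link: r = (1/2)^1 = 1/2.

0.5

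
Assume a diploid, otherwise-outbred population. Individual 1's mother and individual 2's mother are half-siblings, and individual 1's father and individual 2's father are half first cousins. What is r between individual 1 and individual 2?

0.078125

Independent pedigree routes through distinct common ancestors add.
Individual 1 and individual 2 are related in two ways: half first cousins through their mothers (r = 1/16) and half second cousins through their fathers (r = 1/64).
r = 1/16 + 1/64 = 0.078125.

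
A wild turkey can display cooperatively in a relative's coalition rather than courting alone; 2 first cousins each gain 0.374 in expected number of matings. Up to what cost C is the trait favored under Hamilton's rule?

0.0935

r to a first cousin = 0.125 (first cousins share one grandparent pair — two paths of length 4: r = 2·(1/2)^4 = 1/8).
Hamilton's rule: n·r·B > C, so the trait is favored while C < n·r·B = 2·0.125·0.374 = 0.0935.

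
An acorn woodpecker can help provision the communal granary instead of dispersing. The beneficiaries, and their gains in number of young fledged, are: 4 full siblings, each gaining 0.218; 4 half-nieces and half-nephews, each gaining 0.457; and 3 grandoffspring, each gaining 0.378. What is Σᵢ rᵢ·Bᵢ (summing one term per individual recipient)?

0.948

r to a full sibling = 0.5 (full sibs share both parents — two paths of length 2: r = 2·(1/2)^2 = 1/2).
r to a half-niece or half-nephew = 1/8 (half-aunt/uncle↔niece/nephew: one path of length 3: r = (1/2)^3 = 1/8).
r to a grandoffspring = 1/4 (two parent–offspring links: r = (1/2)^2 = 1/4).
Summing one r·B term per recipient: 4·0.5·0.218 + 4·0.125·0.457 + 3·0.25·0.378 = 0.948.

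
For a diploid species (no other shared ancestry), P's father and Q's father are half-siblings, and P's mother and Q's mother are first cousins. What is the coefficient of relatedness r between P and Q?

Relatedness sums over independent paths through distinct common ancestors.
P and Q are related in two ways: half first cousins through their fathers (r = 1/16) and second cousins through their mothers (r = 1/32).
r = 1/16 + 1/32 = 0.09375.

0.09375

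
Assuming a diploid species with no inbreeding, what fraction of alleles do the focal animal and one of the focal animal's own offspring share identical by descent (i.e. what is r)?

0.5

Each parent–offspring link contributes a factor of 1/2, and independent paths through distinct common ancestors add.
One parent–offspring link: r = (1/2)^1 = 1/2.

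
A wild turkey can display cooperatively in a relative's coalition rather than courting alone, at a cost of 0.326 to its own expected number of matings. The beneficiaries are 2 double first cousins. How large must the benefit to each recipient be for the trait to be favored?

0.652

r to a double first cousin = 0.25 (double first cousins share both grandparent pairs — four paths of length 4: r = 4·(1/2)^4 = 1/4).
Hamilton's rule with n recipients of equal r: n·r·B > C, so B > C/(n·r) = 0.326/(2·0.25) = 0.652.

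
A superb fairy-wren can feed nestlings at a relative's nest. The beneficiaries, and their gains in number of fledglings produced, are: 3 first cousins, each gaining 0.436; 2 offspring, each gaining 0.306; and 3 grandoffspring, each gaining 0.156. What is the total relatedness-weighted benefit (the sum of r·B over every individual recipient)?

0.5865

r to a first cousin = 0.125 (first cousins share one grandparent pair — two paths of length 4: r = 2·(1/2)^4 = 1/8).
r to an offspring = 1/2 (one parent–offspring link: r = (1/2)^1 = 1/2).
r to a grandoffspring = 1/4 (two parent–offspring links: r = (1/2)^2 = 1/4).
Summing one r·B term per recipient: 3·0.125·0.436 + 2·0.5·0.306 + 3·0.25·0.156 = 0.5865.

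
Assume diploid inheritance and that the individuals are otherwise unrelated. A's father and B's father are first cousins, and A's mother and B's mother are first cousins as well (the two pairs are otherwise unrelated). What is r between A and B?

Independent pedigree routes through distinct common ancestors add.
A and B are related in two ways: second cousins through their fathers (r = 1/32) and second cousins through their mothers (r = 1/32).
r = 1/32 + 1/32 = 0.0625.

0.0625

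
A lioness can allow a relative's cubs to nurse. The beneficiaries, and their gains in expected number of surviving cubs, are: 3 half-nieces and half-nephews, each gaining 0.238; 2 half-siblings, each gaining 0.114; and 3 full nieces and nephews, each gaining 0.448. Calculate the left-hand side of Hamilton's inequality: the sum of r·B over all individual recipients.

0.48225

r to a half-niece or half-nephew = 0.125 (half-aunt/uncle↔niece/nephew: one path of length 3: r = (1/2)^3 = 1/8).
r to a half-sibling = 1/4 (half-sibs share one parent — one path of length 2: r = (1/2)^2 = 1/4).
r to a full niece or nephew = 1/4 (full aunt/uncle↔niece/nephew: two paths of length 3 through the shared grandparent pair: r = 2·(1/2)^3 = 1/4).
Summing one r·B term per recipient: 3·0.125·0.238 + 2·0.25·0.114 + 3·0.25·0.448 = 0.48225.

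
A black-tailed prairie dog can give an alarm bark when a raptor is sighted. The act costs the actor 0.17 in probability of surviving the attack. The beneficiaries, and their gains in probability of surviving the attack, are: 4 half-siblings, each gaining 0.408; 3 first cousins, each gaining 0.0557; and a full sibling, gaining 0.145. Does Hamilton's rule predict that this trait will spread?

Hamilton's rule: the trait is favored when the sum of r·B over every recipient exceeds the actor's cost C.
r to a half-sibling = 1/4 (half-sibs share one parent — one path of length 2: r = (1/2)^2 = 1/4).
r to a first cousin = 1/8 (first cousins share one grandparent pair — two paths of length 4: r = 2·(1/2)^4 = 1/8).
r to a full sibling = 0.5 (full sibs share both parents — two paths of length 2: r = 2·(1/2)^2 = 1/2).
Summing one r·B term per recipient: 4·0.25·0.408 + 3·0.125·0.0557 + 1·0.5·0.145 = 0.5013875.
0.5013875 > 0.17: the indirect benefit exceeds the cost.

Yes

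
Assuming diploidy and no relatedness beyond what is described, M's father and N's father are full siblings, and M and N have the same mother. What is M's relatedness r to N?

0.375

Independent pedigree routes through distinct common ancestors add.
M and N are related in two ways: first cousins through their fathers (r = 1/8) and half-sibs through their shared mother (r = 1/4).
r = 1/8 + 1/4 = 0.375.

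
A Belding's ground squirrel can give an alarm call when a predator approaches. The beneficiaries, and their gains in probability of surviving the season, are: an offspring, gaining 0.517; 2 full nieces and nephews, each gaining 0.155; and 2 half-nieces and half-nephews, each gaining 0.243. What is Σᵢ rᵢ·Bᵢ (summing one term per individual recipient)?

0.39675

r to an offspring = 1/2 (one parent–offspring link: r = (1/2)^1 = 1/2).
r to a full niece or nephew = 1/4 (full aunt/uncle↔niece/nephew: two paths of length 3 through the shared grandparent pair: r = 2·(1/2)^3 = 1/4).
r to a half-niece or half-nephew = 1/8 (half-aunt/uncle↔niece/nephew: one path of length 3: r = (1/2)^3 = 1/8).
Summing one r·B term per recipient: 1·0.5·0.517 + 2·0.25·0.155 + 2·0.125·0.243 = 0.39675.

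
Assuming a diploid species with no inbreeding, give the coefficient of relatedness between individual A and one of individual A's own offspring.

Each parent–offspring link contributes a factor of 1/2, and independent paths through distinct common ancestors add.
One parent–offspring link: r = (1/2)^1 = 1/2.

0.5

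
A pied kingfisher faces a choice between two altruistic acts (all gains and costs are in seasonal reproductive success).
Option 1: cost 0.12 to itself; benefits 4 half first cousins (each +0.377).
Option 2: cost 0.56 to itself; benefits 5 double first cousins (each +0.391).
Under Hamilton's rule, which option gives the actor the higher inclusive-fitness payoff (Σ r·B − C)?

Option 1

Option 1: r to a half first cousin = 0.0625.
Option 1: Σ r·B − C = (4·0.0625·0.377) − 0.12 = -0.02575.
Option 2: r to a double first cousin = 0.25.
Option 2: Σ r·B − C = (5·0.25·0.391) − 0.56 = -0.07125.
Option 1 has the higher net inclusive-fitness payoff.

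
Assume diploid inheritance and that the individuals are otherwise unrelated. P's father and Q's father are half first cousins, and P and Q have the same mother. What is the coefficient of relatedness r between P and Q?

0.265625

Independent pedigree routes through distinct common ancestors add.
P and Q are related in two ways: half second cousins through their fathers (r = 1/64) and half-sibs through their shared mother (r = 1/4).
r = 1/64 + 1/4 = 17/64 = 0.265625.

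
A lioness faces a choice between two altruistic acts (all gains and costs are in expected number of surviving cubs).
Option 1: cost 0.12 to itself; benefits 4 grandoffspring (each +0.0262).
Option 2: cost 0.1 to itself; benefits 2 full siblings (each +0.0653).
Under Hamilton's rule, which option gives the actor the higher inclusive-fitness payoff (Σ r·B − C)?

Option 1: r to a grandoffspring = 0.25.
Option 1: Σ r·B − C = (4·0.25·0.0262) − 0.12 = -0.0938.
Option 2: r to a full sibling = 0.5.
Option 2: Σ r·B − C = (2·0.5·0.0653) − 0.1 = -0.0347.
Option 2 has the higher net inclusive-fitness payoff.

Option 2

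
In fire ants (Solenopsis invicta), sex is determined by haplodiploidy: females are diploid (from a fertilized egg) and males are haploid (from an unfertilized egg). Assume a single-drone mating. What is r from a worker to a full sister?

Haplodiploid full sisters inherit their father's entire haploid genome identically (contributing 1/2) and on average half of their mother's contribution (1/2 · 1/2 = 1/4); r = 1/2 + 1/4 = 3/4.

0.75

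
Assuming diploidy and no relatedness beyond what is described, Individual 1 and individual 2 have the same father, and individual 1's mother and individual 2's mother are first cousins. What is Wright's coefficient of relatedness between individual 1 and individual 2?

Wright's path rule: contributions from independent ancestry routes add.
Individual 1 and individual 2 are related in two ways: half-sibs through their shared father (r = 1/4) and second cousins through their mothers (r = 1/32).
r = 1/4 + 1/32 = 0.28125.

0.28125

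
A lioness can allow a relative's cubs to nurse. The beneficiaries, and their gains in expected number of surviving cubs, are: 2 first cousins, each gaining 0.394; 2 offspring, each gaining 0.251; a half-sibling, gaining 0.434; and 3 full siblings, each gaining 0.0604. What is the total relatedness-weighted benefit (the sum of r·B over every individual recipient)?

r to a first cousin = 1/8 (first cousins share one grandparent pair — two paths of length 4: r = 2·(1/2)^4 = 1/8).
r to an offspring = 0.5 (one parent–offspring link: r = (1/2)^1 = 1/2).
r to a half-sibling = 0.25 (half-sibs share one parent — one path of length 2: r = (1/2)^2 = 1/4).
r to a full sibling = 1/2 (full sibs share both parents — two paths of length 2: r = 2·(1/2)^2 = 1/2).
Summing one r·B term per recipient: 2·0.125·0.394 + 2·0.5·0.251 + 1·0.25·0.434 + 3·0.5·0.0604 = 0.5486.

0.5486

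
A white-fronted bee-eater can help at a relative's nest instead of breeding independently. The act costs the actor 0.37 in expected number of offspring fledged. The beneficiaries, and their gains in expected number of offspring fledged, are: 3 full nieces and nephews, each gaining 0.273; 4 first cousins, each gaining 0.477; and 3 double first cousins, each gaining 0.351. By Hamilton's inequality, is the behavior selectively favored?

Yes

Hamilton's rule: the trait is favored when the sum of r·B over every recipient exceeds the actor's cost C.
r to a full niece or nephew = 1/4 (full aunt/uncle↔niece/nephew: two paths of length 3 through the shared grandparent pair: r = 2·(1/2)^3 = 1/4).
r to a first cousin = 1/8 (first cousins share one grandparent pair — two paths of length 4: r = 2·(1/2)^4 = 1/8).
r to a double first cousin = 1/4 (double first cousins share both grandparent pairs — four paths of length 4: r = 4·(1/2)^4 = 1/4).
Summing one r·B term per recipient: 3·0.25·0.273 + 4·0.125·0.477 + 3·0.25·0.351 = 0.7065.
0.7065 > 0.37: the indirect benefit exceeds the cost.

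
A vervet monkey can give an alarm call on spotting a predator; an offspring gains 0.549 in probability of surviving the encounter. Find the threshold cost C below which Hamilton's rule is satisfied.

0.2745

r to an offspring = 1/2 (one parent–offspring link: r = (1/2)^1 = 1/2).
Hamilton's rule: n·r·B > C, so the trait is favored while C < n·r·B = 1·0.5·0.549 = 0.2745.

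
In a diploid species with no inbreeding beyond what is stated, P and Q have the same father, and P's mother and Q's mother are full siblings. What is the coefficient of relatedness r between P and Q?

0.375

Independent pedigree routes through distinct common ancestors add.
P and Q are related in two ways: half-sibs through their shared father (r = 1/4) and first cousins through their mothers (r = 1/8).
r = 1/4 + 1/8 = 3/8 = 0.375.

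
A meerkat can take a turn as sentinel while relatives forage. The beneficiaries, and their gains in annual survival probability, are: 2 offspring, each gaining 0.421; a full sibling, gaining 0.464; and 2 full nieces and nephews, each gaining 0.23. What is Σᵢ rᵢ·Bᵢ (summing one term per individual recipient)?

r to an offspring = 1/2 (one parent–offspring link: r = (1/2)^1 = 1/2).
r to a full sibling = 0.5 (full sibs share both parents — two paths of length 2: r = 2·(1/2)^2 = 1/2).
r to a full niece or nephew = 1/4 (full aunt/uncle↔niece/nephew: two paths of length 3 through the shared grandparent pair: r = 2·(1/2)^3 = 1/4).
Summing one r·B term per recipient: 2·0.5·0.421 + 1·0.5·0.464 + 2·0.25·0.23 = 0.768.

0.768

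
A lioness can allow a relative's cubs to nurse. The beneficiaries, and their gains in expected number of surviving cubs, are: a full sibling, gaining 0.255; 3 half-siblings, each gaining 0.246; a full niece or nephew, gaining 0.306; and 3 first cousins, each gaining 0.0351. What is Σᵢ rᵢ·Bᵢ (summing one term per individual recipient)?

r to a full sibling = 0.5 (full sibs share both parents — two paths of length 2: r = 2·(1/2)^2 = 1/2).
r to a half-sibling = 1/4 (half-sibs share one parent — one path of length 2: r = (1/2)^2 = 1/4).
r to a full niece or nephew = 1/4 (full aunt/uncle↔niece/nephew: two paths of length 3 through the shared grandparent pair: r = 2·(1/2)^3 = 1/4).
r to a first cousin = 1/8 (first cousins share one grandparent pair — two paths of length 4: r = 2·(1/2)^4 = 1/8).
Summing one r·B term per recipient: 1·0.5·0.255 + 3·0.25·0.246 + 1·0.25·0.306 + 3·0.125·0.0351 = 0.4016625.

0.4016625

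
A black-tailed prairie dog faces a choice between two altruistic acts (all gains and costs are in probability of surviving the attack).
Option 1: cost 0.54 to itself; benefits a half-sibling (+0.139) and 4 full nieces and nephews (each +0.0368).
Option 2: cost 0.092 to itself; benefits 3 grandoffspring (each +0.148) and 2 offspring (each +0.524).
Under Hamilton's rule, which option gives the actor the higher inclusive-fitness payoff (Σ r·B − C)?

Option 2

Option 1: r to a half-sibling = 0.25.
Option 1: r to a full niece or nephew = 0.25.
Option 1: Σ r·B − C = (1·0.25·0.139 + 4·0.25·0.0368) − 0.54 = -0.46845.
Option 2: r to a grandoffspring = 0.25.
Option 2: r to an offspring = 0.5.
Option 2: Σ r·B − C = (3·0.25·0.148 + 2·0.5·0.524) − 0.092 = 0.543.
Option 2 has the higher net inclusive-fitness payoff.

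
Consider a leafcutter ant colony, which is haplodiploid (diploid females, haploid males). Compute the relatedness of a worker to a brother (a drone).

0.25

Her haploid brother carries none of their father's genes and a random half of their mother's genome; that half matches the maternal half of her own genome with probability 1/2: r = 1/2 · 1/2 = 1/4.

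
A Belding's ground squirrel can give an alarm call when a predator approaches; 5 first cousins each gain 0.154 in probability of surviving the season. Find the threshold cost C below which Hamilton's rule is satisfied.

r to a first cousin = 1/8 (first cousins share one grandparent pair — two paths of length 4: r = 2·(1/2)^4 = 1/8).
Hamilton's rule: n·r·B > C, so the trait is favored while C < n·r·B = 5·0.125·0.154 = 0.09625.

0.09625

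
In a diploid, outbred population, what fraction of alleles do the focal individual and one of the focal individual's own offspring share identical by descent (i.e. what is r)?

0.5

Each parent–offspring link contributes a factor of 1/2, and independent paths through distinct common ancestors add.
One parent–offspring link: r = (1/2)^1 = 1/2.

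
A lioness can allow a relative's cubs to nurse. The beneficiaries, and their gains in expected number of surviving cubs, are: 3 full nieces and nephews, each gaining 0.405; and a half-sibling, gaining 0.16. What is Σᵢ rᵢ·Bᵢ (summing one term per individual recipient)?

0.34375

r to a full niece or nephew = 1/4 (full aunt/uncle↔niece/nephew: two paths of length 3 through the shared grandparent pair: r = 2·(1/2)^3 = 1/4).
r to a half-sibling = 1/4 (half-sibs share one parent — one path of length 2: r = (1/2)^2 = 1/4).
Summing one r·B term per recipient: 3·0.25·0.405 + 1·0.25·0.16 = 0.34375.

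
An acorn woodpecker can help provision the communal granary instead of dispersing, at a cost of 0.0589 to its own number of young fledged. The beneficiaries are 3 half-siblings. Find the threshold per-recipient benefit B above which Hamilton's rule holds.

r to a half-sibling = 1/4 (half-sibs share one parent — one path of length 2: r = (1/2)^2 = 1/4).
Hamilton's rule with n recipients of equal r: n·r·B > C, so B > C/(n·r) = 0.0589/(3·0.25) = 0.0785.

0.0785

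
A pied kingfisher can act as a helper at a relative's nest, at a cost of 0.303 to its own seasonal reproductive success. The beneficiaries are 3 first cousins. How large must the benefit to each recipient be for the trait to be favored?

r to a first cousin = 1/8 (first cousins share one grandparent pair — two paths of length 4: r = 2·(1/2)^4 = 1/8).
Hamilton's rule with n recipients of equal r: n·r·B > C, so B > C/(n·r) = 0.303/(3·0.125) = 0.808.

0.808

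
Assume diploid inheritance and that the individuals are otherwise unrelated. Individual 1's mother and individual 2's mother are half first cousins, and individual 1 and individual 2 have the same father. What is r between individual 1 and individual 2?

Independent pedigree routes through distinct common ancestors add.
Individual 1 and individual 2 are related in two ways: half second cousins through their mothers (r = 1/64) and half-sibs through their shared father (r = 1/4).
r = 1/64 + 1/4 = 0.265625.

0.265625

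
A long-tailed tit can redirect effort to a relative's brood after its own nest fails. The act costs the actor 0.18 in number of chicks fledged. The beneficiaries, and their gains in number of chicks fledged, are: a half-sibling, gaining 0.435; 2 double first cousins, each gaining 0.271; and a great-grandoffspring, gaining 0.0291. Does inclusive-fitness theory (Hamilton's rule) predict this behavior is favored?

Yes

Hamilton's rule: the trait is favored when the sum of r·B over every recipient exceeds the actor's cost C.
r to a half-sibling = 1/4 (half-sibs share one parent — one path of length 2: r = (1/2)^2 = 1/4).
r to a double first cousin = 0.25 (double first cousins share both grandparent pairs — four paths of length 4: r = 4·(1/2)^4 = 1/4).
r to a great-grandoffspring = 0.125 (three parent–offspring links: r = (1/2)^3 = 1/8).
Summing one r·B term per recipient: 1·0.25·0.435 + 2·0.25·0.271 + 1·0.125·0.0291 = 0.2478875.
0.2478875 > 0.18: the indirect benefit exceeds the cost.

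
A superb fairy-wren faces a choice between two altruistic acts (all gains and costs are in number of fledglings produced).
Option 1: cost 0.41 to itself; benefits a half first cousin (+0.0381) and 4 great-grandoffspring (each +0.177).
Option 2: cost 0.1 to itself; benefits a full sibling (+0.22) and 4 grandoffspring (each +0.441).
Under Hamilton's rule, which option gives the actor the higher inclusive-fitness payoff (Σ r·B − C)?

Option 2

Option 1: r to a half first cousin = 0.0625.
Option 1: r to a great-grandoffspring = 0.125.
Option 1: Σ r·B − C = (1·0.0625·0.0381 + 4·0.125·0.177) − 0.41 = -0.31911875.
Option 2: r to a full sibling = 0.5.
Option 2: r to a grandoffspring = 0.25.
Option 2: Σ r·B − C = (1·0.5·0.22 + 4·0.25·0.441) − 0.1 = 0.451.
Option 2 has the higher net inclusive-fitness payoff.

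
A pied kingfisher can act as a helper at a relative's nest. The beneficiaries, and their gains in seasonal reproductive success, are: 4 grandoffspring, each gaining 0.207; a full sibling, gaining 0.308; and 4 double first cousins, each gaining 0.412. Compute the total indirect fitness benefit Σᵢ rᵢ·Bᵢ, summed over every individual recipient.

r to a grandoffspring = 1/4 (two parent–offspring links: r = (1/2)^2 = 1/4).
r to a full sibling = 0.5 (full sibs share both parents — two paths of length 2: r = 2·(1/2)^2 = 1/2).
r to a double first cousin = 1/4 (double first cousins share both grandparent pairs — four paths of length 4: r = 4·(1/2)^4 = 1/4).
Summing one r·B term per recipient: 4·0.25·0.207 + 1·0.5·0.308 + 4·0.25·0.412 = 0.773.

0.773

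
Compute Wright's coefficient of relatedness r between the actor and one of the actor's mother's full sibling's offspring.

0.125

Each parent–offspring link contributes a factor of 1/2, and independent paths through distinct common ancestors add.
First cousins share one grandparent pair — two paths of length 4: r = 2·(1/2)^4 = 1/8.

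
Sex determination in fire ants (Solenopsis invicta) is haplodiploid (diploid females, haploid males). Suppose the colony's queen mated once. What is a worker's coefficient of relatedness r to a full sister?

Haplodiploid full sisters inherit their father's entire haploid genome identically (contributing 1/2) and on average half of their mother's contribution (1/2 · 1/2 = 1/4); r = 1/2 + 1/4 = 3/4.

0.75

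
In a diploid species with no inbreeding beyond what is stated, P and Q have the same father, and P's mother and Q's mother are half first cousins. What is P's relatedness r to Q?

Independent pedigree routes through distinct common ancestors add.
P and Q are related in two ways: half-sibs through their shared father (r = 1/4) and half second cousins through their mothers (r = 1/64).
r = 1/4 + 1/64 = 17/64 = 0.265625.

0.265625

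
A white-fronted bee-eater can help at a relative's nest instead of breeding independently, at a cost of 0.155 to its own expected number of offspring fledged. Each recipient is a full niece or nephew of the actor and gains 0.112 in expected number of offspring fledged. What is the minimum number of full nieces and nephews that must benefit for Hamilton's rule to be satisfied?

6

r to a full niece or nephew = 1/4 (full aunt/uncle↔niece/nephew: two paths of length 3 through the shared grandparent pair: r = 2·(1/2)^3 = 1/4).
Hamilton's rule: n·r·B > C  ⇒  n > C/(r·B) = 0.155/(0.25·0.112) = 5.536.
The smallest integer exceeding 5.536 is 6.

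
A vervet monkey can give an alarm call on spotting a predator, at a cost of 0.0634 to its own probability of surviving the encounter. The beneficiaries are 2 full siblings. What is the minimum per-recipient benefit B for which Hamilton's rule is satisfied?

0.0634

r to a full sibling = 1/2 (full sibs share both parents — two paths of length 2: r = 2·(1/2)^2 = 1/2).
Hamilton's rule with n recipients of equal r: n·r·B > C, so B > C/(n·r) = 0.0634/(2·0.5) = 0.0634.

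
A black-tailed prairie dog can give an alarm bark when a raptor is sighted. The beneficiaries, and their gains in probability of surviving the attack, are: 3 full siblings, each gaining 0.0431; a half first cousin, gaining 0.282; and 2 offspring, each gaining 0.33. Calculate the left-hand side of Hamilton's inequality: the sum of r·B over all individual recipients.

r to a full sibling = 0.5 (full sibs share both parents — two paths of length 2: r = 2·(1/2)^2 = 1/2).
r to a half first cousin = 1/16 (half first cousins share one grandparent — one path of length 4: r = (1/2)^4 = 1/16).
r to an offspring = 0.5 (one parent–offspring link: r = (1/2)^1 = 1/2).
Summing one r·B term per recipient: 3·0.5·0.0431 + 1·0.0625·0.282 + 2·0.5·0.33 = 0.412275.

0.412275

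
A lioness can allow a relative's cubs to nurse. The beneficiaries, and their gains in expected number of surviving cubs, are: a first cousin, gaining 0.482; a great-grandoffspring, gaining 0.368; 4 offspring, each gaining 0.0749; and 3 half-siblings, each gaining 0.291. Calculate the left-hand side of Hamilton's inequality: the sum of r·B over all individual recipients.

r to a first cousin = 1/8 (first cousins share one grandparent pair — two paths of length 4: r = 2·(1/2)^4 = 1/8).
r to a great-grandoffspring = 1/8 (three parent–offspring links: r = (1/2)^3 = 1/8).
r to an offspring = 0.5 (one parent–offspring link: r = (1/2)^1 = 1/2).
r to a half-sibling = 1/4 (half-sibs share one parent — one path of length 2: r = (1/2)^2 = 1/4).
Summing one r·B term per recipient: 1·0.125·0.482 + 1·0.125·0.368 + 4·0.5·0.0749 + 3·0.25·0.291 = 0.4743.

0.4743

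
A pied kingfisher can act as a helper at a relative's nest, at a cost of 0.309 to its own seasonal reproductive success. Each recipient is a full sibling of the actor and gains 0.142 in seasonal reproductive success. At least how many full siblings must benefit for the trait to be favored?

r to a full sibling = 0.5 (full sibs share both parents — two paths of length 2: r = 2·(1/2)^2 = 1/2).
Hamilton's rule: n·r·B > C  ⇒  n > C/(r·B) = 0.309/(0.5·0.142) = 4.352.
The smallest integer exceeding 4.352 is 5.

5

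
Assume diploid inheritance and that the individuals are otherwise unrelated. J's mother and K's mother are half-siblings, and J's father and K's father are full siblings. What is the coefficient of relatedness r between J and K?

Wright's path rule: contributions from independent ancestry routes add.
J and K are related in two ways: half first cousins through their mothers (r = 1/16) and first cousins through their fathers (r = 1/8).
r = 1/16 + 1/8 = 0.1875.

0.1875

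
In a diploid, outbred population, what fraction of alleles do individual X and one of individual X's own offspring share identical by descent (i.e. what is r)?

0.5

Each parent–offspring link contributes a factor of 1/2, and independent paths through distinct common ancestors add.
One parent–offspring link: r = (1/2)^1 = 1/2.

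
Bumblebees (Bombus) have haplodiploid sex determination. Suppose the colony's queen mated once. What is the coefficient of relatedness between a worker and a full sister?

Haplodiploid full sisters inherit their father's entire haploid genome identically (contributing 1/2) and on average half of their mother's contribution (1/2 · 1/2 = 1/4); r = 1/2 + 1/4 = 3/4.

0.75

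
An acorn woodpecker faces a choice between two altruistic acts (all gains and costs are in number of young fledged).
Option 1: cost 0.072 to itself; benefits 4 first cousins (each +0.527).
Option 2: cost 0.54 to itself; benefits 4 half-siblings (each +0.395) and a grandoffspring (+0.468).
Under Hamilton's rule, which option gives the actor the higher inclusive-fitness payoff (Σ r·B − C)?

Option 1

Option 1: r to a first cousin = 0.125.
Option 1: Σ r·B − C = (4·0.125·0.527) − 0.072 = 0.1915.
Option 2: r to a half-sibling = 0.25.
Option 2: r to a grandoffspring = 0.25.
Option 2: Σ r·B − C = (4·0.25·0.395 + 1·0.25·0.468) − 0.54 = -0.028.
Option 1 has the higher net inclusive-fitness payoff.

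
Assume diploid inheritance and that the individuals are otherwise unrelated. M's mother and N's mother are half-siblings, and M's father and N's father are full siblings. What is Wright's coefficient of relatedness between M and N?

Relatedness sums over independent paths through distinct common ancestors.
M and N are related in two ways: half first cousins through their mothers (r = 1/16) and first cousins through their fathers (r = 1/8).
r = 1/16 + 1/8 = 0.1875.

0.1875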